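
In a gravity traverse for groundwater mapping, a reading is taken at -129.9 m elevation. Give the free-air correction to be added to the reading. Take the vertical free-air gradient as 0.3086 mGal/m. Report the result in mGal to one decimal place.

Free-air correction = 0.3086 × -129.9 = -40.1 mGal

-40.1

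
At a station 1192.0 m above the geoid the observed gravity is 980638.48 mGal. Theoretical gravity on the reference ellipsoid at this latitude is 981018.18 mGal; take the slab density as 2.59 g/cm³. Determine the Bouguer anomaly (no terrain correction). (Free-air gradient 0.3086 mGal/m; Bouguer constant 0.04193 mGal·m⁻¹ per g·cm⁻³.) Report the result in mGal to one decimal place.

Free-air correction = 0.3086 × 1192.0 = 367.85 mGal
Free-air anomaly = 980638.48 − 981018.18 + (367.85) = -11.85 mGal
Bouguer slab correction = 0.04193 × 2.59 × 1192.0 = 129.45 mGal
Simple Bouguer anomaly = -11.85 − (129.45) = -141.30 mGal

-141.3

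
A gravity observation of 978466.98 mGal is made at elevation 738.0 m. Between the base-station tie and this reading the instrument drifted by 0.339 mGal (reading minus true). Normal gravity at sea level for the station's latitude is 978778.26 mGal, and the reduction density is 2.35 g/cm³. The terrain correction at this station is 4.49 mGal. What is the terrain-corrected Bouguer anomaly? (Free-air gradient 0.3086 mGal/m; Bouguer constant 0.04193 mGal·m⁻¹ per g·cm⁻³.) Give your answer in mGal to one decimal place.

Drift-corrected reading = 978466.98 − (0.339) = 978466.641 mGal
Free-air correction = 0.3086 × 738.0 = 227.75 mGal
Free-air anomaly = 978466.641 − 978778.26 + (227.75) = -83.869 mGal
Bouguer slab correction = 0.04193 × 2.35 × 738.0 = 72.72 mGal
Simple Bouguer anomaly = -83.869 − (72.72) = -156.589 mGal
Complete Bouguer anomaly = -156.589 + 4.49 = -152.099 mGal

-152.1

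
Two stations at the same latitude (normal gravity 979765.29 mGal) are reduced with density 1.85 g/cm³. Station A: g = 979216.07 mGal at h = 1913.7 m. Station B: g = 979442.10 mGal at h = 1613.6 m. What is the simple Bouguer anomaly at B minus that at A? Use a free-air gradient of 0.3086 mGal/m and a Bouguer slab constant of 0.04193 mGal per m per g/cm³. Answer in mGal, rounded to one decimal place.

156.7

Δg_SB(A) = 979216.07 − 979765.29 + 0.3086×1913.7 − 0.04193×1.85×1913.7 = -107.10 mGal
Δg_SB(B) = 979442.10 − 979765.29 + 0.3086×1613.6 − 0.04193×1.85×1613.6 = 49.60 mGal
Difference = 49.60 − (-107.10) = 156.70 mGal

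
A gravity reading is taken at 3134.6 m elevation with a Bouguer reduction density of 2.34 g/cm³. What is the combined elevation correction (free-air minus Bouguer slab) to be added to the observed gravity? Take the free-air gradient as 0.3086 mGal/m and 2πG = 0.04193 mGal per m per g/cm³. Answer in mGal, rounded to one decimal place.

Combined gradient = 0.3086 − 0.04193 × 2.34 = 0.2104838 mGal/m
Combined elevation correction = 0.2104838 × 3134.6 = 659.8 mGal

659.8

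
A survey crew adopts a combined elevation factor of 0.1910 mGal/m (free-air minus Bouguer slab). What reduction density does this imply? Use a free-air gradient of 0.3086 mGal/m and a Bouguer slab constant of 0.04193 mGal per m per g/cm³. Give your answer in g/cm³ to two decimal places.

0.1910 = 0.3086 − 0.04193 × ρ
ρ = (0.3086 − 0.1910) / 0.04193 = 2.80 g/cm³

2.80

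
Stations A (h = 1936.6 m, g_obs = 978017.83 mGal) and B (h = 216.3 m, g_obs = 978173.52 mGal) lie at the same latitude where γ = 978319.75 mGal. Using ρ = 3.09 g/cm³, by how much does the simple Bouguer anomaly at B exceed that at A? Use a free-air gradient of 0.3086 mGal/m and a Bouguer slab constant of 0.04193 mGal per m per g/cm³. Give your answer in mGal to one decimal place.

Δg_SB(A) = 978017.83 − 978319.75 + 0.3086×1936.6 − 0.04193×3.09×1936.6 = 44.80 mGal
Δg_SB(B) = 978173.52 − 978319.75 + 0.3086×216.3 − 0.04193×3.09×216.3 = -107.50 mGal
Difference = -107.50 − (44.80) = -152.30 mGal

-152.3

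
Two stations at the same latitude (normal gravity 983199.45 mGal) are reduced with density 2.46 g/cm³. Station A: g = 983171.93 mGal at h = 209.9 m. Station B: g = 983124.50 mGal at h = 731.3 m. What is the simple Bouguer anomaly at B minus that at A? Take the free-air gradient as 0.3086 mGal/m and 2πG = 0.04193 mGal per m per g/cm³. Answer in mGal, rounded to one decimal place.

59.7

Δg_SB(A) = 983171.93 − 983199.45 + 0.3086×209.9 − 0.04193×2.46×209.9 = 15.60 mGal
Δg_SB(B) = 983124.50 − 983199.45 + 0.3086×731.3 − 0.04193×2.46×731.3 = 75.30 mGal
Difference = 75.30 − (15.60) = 59.70 mGal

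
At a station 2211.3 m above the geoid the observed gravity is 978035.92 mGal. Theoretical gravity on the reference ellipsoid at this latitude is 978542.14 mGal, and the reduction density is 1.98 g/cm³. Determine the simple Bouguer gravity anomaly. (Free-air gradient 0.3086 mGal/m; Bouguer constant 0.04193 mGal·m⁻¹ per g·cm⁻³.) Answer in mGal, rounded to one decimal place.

-7.4

Free-air correction = 0.3086 × 2211.3 = 682.41 mGal
Free-air anomaly = 978035.92 − 978542.14 + (682.41) = 176.19 mGal
Bouguer slab correction = 0.04193 × 1.98 × 2211.3 = 183.59 mGal
Simple Bouguer anomaly = 176.19 − (183.59) = -7.40 mGal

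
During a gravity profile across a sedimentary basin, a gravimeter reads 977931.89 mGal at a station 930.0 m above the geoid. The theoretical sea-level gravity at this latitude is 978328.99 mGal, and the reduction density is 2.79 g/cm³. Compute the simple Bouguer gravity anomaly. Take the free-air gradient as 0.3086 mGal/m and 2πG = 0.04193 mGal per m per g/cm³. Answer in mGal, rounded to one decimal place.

Free-air correction = 0.3086 × 930.0 = 287.00 mGal
Free-air anomaly = 977931.89 − 978328.99 + (287.00) = -110.10 mGal
Bouguer slab correction = 0.04193 × 2.79 × 930.0 = 108.80 mGal
Simple Bouguer anomaly = -110.10 − (108.80) = -218.90 mGal

-218.9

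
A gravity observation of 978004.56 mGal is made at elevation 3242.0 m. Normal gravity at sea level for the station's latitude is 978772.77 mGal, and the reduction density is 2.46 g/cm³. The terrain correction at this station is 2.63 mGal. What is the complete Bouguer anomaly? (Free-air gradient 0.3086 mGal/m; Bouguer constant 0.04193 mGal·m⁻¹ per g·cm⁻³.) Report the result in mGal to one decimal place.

Free-air correction = 0.3086 × 3242.0 = 1000.48 mGal
Free-air anomaly = 978004.56 − 978772.77 + (1000.48) = 232.27 mGal
Bouguer slab correction = 0.04193 × 2.46 × 3242.0 = 334.41 mGal
Simple Bouguer anomaly = 232.27 − (334.41) = -102.14 mGal
Complete Bouguer anomaly = -102.14 + 2.63 = -99.51 mGal

-99.5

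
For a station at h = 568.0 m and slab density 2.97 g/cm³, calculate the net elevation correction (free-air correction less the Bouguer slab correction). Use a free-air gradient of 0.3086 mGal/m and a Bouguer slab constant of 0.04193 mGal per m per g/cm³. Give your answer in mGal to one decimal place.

104.6

Combined gradient = 0.3086 − 0.04193 × 2.97 = 0.1840679 mGal/m
Combined elevation correction = 0.1840679 × 568.0 = 104.6 mGal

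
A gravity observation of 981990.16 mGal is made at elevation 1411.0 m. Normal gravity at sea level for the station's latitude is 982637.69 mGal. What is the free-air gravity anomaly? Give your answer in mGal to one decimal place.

-212.1

Free-air correction = 0.3086 × 1411.0 = 435.43 mGal
Free-air anomaly = 981990.16 − 982637.69 + (435.43) = -212.10 mGal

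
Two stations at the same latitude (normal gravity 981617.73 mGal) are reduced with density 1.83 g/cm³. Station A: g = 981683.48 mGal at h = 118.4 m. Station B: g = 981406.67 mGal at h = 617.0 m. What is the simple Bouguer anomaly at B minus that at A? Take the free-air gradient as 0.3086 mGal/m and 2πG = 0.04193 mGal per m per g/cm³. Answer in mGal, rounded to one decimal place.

Δg_SB(A) = 981683.48 − 981617.73 + 0.3086×118.4 − 0.04193×1.83×118.4 = 93.20 mGal
Δg_SB(B) = 981406.67 − 981617.73 + 0.3086×617.0 − 0.04193×1.83×617.0 = -68.00 mGal
Difference = -68.00 − (93.20) = -161.20 mGal

-161.2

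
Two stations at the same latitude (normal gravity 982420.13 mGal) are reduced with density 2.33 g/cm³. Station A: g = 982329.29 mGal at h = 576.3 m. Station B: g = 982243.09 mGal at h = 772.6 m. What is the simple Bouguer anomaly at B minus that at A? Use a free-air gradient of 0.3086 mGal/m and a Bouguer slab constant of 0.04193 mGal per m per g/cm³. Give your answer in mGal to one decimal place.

-44.8

Δg_SB(A) = 982329.29 − 982420.13 + 0.3086×576.3 − 0.04193×2.33×576.3 = 30.70 mGal
Δg_SB(B) = 982243.09 − 982420.13 + 0.3086×772.6 − 0.04193×2.33×772.6 = -14.10 mGal
Difference = -14.10 − (30.70) = -44.80 mGal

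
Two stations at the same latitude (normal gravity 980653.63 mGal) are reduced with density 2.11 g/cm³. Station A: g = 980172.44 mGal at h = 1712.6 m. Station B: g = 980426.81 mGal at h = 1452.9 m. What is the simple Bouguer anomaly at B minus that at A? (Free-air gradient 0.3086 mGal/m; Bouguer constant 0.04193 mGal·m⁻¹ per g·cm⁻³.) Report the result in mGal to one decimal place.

Δg_SB(A) = 980172.44 − 980653.63 + 0.3086×1712.6 − 0.04193×2.11×1712.6 = -104.20 mGal
Δg_SB(B) = 980426.81 − 980653.63 + 0.3086×1452.9 − 0.04193×2.11×1452.9 = 93.00 mGal
Difference = 93.00 − (-104.20) = 197.20 mGal

197.2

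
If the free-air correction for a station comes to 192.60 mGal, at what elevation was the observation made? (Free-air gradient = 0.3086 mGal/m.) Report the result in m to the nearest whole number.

h = 192.60 / 0.3086 = 624.11 m

624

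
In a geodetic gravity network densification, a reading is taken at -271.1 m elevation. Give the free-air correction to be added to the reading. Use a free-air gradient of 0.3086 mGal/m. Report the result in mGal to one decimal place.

-83.7

Free-air correction = 0.3086 × -271.1 = -83.7 mGal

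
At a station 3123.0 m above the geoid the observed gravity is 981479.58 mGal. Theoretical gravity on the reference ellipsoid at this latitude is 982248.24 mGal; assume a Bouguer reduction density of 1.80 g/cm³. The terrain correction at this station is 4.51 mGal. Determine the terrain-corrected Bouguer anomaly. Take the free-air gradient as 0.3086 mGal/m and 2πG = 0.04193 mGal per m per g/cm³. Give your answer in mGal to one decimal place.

-36.1

Free-air correction = 0.3086 × 3123.0 = 963.76 mGal
Free-air anomaly = 981479.58 − 982248.24 + (963.76) = 195.10 mGal
Bouguer slab correction = 0.04193 × 1.80 × 3123.0 = 235.71 mGal
Simple Bouguer anomaly = 195.10 − (235.71) = -40.61 mGal
Complete Bouguer anomaly = -40.61 + 4.51 = -36.10 mGal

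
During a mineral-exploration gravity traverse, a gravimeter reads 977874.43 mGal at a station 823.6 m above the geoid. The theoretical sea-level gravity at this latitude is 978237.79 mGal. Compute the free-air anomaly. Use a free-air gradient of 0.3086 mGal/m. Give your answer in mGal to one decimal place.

-109.2

Free-air correction = 0.3086 × 823.6 = 254.16 mGal
Free-air anomaly = 977874.43 − 978237.79 + (254.16) = -109.20 mGal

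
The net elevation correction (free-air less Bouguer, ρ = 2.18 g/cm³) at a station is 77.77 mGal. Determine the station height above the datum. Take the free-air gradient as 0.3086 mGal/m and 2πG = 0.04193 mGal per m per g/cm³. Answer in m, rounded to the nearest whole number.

358

Combined gradient = 0.3086 − 0.04193 × 2.18 = 0.2171926 mGal/m
h = 77.77 / 0.2171926 = 358.07 m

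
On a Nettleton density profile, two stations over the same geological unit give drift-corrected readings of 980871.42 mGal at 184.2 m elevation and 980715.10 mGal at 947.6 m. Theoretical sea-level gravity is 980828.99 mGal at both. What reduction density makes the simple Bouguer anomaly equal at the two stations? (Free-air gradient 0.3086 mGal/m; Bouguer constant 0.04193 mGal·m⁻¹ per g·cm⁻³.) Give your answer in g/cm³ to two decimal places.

2.48

Δg_obs = 980715.10 − 980871.42 = -156.32 mGal over Δh = 947.6 − 184.2 = 763.4 m
Equal Bouguer anomalies ⇒ Δg_obs + (0.3086 − 0.04193ρ)·Δh = 0
0.3086 − 0.04193ρ = −Δg_obs/Δh = 0.20477
ρ = (0.3086 − 0.20477) / 0.04193 = 2.48 g/cm³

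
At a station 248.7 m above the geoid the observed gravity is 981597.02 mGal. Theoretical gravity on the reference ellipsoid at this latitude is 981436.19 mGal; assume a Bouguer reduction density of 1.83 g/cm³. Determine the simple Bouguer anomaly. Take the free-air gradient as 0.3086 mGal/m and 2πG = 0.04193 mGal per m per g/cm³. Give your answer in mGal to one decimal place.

218.5

Free-air correction = 0.3086 × 248.7 = 76.75 mGal
Free-air anomaly = 981597.02 − 981436.19 + (76.75) = 237.58 mGal
Bouguer slab correction = 0.04193 × 1.83 × 248.7 = 19.08 mGal
Simple Bouguer anomaly = 237.58 − (19.08) = 218.50 mGal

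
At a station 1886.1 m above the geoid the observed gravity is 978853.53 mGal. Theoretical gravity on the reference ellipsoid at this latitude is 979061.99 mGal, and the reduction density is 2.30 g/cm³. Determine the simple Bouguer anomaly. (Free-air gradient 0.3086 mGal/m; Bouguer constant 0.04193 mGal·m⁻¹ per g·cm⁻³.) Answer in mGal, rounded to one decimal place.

191.7

Free-air correction = 0.3086 × 1886.1 = 582.05 mGal
Free-air anomaly = 978853.53 − 979061.99 + (582.05) = 373.59 mGal
Bouguer slab correction = 0.04193 × 2.30 × 1886.1 = 181.89 mGal
Simple Bouguer anomaly = 373.59 − (181.89) = 191.70 mGal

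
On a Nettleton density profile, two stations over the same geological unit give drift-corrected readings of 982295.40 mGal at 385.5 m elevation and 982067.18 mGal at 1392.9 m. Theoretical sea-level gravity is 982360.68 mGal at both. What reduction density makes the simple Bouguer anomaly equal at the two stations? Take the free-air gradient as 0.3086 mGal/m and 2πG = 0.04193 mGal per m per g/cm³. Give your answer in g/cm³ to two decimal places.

Δg_obs = 982067.18 − 982295.40 = -228.22 mGal over Δh = 1392.9 − 385.5 = 1007.4 m
Equal Bouguer anomalies ⇒ Δg_obs + (0.3086 − 0.04193ρ)·Δh = 0
0.3086 − 0.04193ρ = −Δg_obs/Δh = 0.22654
ρ = (0.3086 − 0.22654) / 0.04193 = 1.96 g/cm³

1.96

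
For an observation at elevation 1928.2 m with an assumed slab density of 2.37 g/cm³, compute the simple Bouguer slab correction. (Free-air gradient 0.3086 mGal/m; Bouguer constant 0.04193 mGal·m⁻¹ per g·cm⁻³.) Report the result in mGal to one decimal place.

191.6

Bouguer slab correction = 0.04193 × 2.37 × 1928.2 = 191.6 mGal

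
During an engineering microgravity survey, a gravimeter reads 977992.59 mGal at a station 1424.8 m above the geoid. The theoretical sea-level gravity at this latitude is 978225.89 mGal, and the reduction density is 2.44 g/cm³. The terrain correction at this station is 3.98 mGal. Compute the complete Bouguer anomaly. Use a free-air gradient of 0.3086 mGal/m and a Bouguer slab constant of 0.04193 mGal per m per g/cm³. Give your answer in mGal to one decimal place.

Free-air correction = 0.3086 × 1424.8 = 439.69 mGal
Free-air anomaly = 977992.59 − 978225.89 + (439.69) = 206.39 mGal
Bouguer slab correction = 0.04193 × 2.44 × 1424.8 = 145.77 mGal
Simple Bouguer anomaly = 206.39 − (145.77) = 60.62 mGal
Complete Bouguer anomaly = 60.62 + 3.98 = 64.60 mGal

64.6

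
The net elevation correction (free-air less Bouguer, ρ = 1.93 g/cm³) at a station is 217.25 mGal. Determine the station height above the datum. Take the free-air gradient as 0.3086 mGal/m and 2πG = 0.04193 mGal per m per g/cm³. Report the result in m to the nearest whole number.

Combined gradient = 0.3086 − 0.04193 × 1.93 = 0.2276751 mGal/m
h = 217.25 / 0.2276751 = 954.21 m

954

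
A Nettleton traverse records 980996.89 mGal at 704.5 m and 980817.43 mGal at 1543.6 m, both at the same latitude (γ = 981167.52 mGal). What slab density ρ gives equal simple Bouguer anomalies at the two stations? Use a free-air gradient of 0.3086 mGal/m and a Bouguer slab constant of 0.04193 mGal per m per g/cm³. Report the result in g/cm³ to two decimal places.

2.26

Δg_obs = 980817.43 − 980996.89 = -179.46 mGal over Δh = 1543.6 − 704.5 = 839.1 m
Equal Bouguer anomalies ⇒ Δg_obs + (0.3086 − 0.04193ρ)·Δh = 0
0.3086 − 0.04193ρ = −Δg_obs/Δh = 0.21387
ρ = (0.3086 − 0.21387) / 0.04193 = 2.26 g/cm³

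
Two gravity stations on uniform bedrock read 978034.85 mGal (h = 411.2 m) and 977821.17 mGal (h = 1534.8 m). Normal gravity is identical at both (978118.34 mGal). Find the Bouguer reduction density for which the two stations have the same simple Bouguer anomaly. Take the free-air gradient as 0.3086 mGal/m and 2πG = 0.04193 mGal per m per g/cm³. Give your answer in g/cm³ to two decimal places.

Δg_obs = 977821.17 − 978034.85 = -213.68 mGal over Δh = 1534.8 − 411.2 = 1123.6 m
Equal Bouguer anomalies ⇒ Δg_obs + (0.3086 − 0.04193ρ)·Δh = 0
0.3086 − 0.04193ρ = −Δg_obs/Δh = 0.19017
ρ = (0.3086 − 0.19017) / 0.04193 = 2.82 g/cm³

2.82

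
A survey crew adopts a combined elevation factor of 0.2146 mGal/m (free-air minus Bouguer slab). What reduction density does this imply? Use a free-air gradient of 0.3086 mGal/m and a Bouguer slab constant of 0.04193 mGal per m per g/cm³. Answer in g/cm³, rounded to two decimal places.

2.24

0.2146 = 0.3086 − 0.04193 × ρ
ρ = (0.3086 − 0.2146) / 0.04193 = 2.24 g/cm³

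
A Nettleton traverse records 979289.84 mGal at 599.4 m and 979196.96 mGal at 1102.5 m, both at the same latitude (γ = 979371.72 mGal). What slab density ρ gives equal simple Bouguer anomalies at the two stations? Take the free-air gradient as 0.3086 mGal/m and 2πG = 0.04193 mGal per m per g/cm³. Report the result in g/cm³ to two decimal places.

2.96

Δg_obs = 979196.96 − 979289.84 = -92.88 mGal over Δh = 1102.5 − 599.4 = 503.1 m
Equal Bouguer anomalies ⇒ Δg_obs + (0.3086 − 0.04193ρ)·Δh = 0
0.3086 − 0.04193ρ = −Δg_obs/Δh = 0.18462
ρ = (0.3086 − 0.18462) / 0.04193 = 2.96 g/cm³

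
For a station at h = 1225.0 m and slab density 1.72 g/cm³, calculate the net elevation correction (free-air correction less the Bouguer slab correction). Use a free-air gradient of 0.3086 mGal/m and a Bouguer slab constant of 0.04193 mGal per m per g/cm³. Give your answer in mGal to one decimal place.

Combined gradient = 0.3086 − 0.04193 × 1.72 = 0.2364804 mGal/m
Combined elevation correction = 0.2364804 × 1225.0 = 289.7 mGal

289.7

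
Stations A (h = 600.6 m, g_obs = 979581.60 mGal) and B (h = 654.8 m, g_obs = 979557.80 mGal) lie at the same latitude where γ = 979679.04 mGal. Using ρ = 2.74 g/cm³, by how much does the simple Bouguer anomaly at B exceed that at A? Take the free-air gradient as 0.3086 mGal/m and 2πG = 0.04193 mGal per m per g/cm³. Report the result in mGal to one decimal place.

-13.3

Δg_SB(A) = 979581.60 − 979679.04 + 0.3086×600.6 − 0.04193×2.74×600.6 = 18.90 mGal
Δg_SB(B) = 979557.80 − 979679.04 + 0.3086×654.8 − 0.04193×2.74×654.8 = 5.60 mGal
Difference = 5.60 − (18.90) = -13.30 mGal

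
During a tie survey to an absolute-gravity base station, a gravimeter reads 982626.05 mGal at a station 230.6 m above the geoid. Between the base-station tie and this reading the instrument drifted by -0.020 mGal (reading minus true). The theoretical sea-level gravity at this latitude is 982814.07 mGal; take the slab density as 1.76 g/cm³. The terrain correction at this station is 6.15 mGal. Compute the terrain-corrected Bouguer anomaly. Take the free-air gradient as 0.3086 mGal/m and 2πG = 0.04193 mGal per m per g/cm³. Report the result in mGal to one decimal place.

-127.7

Drift-corrected reading = 982626.05 − (-0.020) = 982626.070 mGal
Free-air correction = 0.3086 × 230.6 = 71.16 mGal
Free-air anomaly = 982626.070 − 982814.07 + (71.16) = -116.840 mGal
Bouguer slab correction = 0.04193 × 1.76 × 230.6 = 17.02 mGal
Simple Bouguer anomaly = -116.840 − (17.02) = -133.860 mGal
Complete Bouguer anomaly = -133.860 + 6.15 = -127.710 mGal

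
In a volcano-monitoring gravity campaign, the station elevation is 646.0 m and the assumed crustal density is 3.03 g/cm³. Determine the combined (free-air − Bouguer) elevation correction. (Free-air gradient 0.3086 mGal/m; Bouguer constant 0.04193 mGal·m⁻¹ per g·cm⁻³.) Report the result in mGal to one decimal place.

117.3

Combined gradient = 0.3086 − 0.04193 × 3.03 = 0.1815521 mGal/m
Combined elevation correction = 0.1815521 × 646.0 = 117.3 mGal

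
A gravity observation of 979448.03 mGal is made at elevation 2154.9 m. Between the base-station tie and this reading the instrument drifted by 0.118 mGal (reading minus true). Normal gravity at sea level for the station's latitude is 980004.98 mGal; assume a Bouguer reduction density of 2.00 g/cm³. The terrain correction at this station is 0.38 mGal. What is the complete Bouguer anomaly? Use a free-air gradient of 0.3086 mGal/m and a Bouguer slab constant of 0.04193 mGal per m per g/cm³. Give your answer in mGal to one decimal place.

-72.4

Drift-corrected reading = 979448.03 − (0.118) = 979447.912 mGal
Free-air correction = 0.3086 × 2154.9 = 665.00 mGal
Free-air anomaly = 979447.912 − 980004.98 + (665.00) = 107.932 mGal
Bouguer slab correction = 0.04193 × 2.00 × 2154.9 = 180.71 mGal
Simple Bouguer anomaly = 107.932 − (180.71) = -72.778 mGal
Complete Bouguer anomaly = -72.778 + 0.38 = -72.398 mGal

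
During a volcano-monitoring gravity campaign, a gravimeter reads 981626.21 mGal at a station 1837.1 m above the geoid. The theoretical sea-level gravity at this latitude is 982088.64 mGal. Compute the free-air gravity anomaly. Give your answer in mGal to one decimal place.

Free-air correction = 0.3086 × 1837.1 = 566.93 mGal
Free-air anomaly = 981626.21 − 982088.64 + (566.93) = 104.50 mGal

104.5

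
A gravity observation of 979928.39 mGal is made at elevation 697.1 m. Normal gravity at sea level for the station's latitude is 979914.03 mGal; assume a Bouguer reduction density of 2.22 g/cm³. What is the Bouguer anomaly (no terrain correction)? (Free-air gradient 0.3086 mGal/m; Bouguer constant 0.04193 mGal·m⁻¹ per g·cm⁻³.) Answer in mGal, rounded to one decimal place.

164.6

Free-air correction = 0.3086 × 697.1 = 215.13 mGal
Free-air anomaly = 979928.39 − 979914.03 + (215.13) = 229.49 mGal
Bouguer slab correction = 0.04193 × 2.22 × 697.1 = 64.89 mGal
Simple Bouguer anomaly = 229.49 − (64.89) = 164.60 mGal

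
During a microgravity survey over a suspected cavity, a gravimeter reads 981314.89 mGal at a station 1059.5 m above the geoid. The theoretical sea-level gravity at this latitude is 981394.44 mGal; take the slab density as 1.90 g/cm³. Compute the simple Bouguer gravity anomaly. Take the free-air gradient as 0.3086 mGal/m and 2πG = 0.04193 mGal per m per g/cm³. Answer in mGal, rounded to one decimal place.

163.0

Free-air correction = 0.3086 × 1059.5 = 326.96 mGal
Free-air anomaly = 981314.89 − 981394.44 + (326.96) = 247.41 mGal
Bouguer slab correction = 0.04193 × 1.90 × 1059.5 = 84.41 mGal
Simple Bouguer anomaly = 247.41 − (84.41) = 163.00 mGal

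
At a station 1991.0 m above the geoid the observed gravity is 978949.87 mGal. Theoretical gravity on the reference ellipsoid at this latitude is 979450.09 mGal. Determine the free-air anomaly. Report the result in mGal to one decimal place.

114.2

Free-air correction = 0.3086 × 1991.0 = 614.42 mGal
Free-air anomaly = 978949.87 − 979450.09 + (614.42) = 114.20 mGal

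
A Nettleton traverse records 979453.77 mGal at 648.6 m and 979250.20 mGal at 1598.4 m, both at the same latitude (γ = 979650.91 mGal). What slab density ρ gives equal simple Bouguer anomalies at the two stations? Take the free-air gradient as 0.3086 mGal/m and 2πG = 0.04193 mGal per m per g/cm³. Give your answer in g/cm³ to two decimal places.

2.25

Δg_obs = 979250.20 − 979453.77 = -203.57 mGal over Δh = 1598.4 − 648.6 = 949.8 m
Equal Bouguer anomalies ⇒ Δg_obs + (0.3086 − 0.04193ρ)·Δh = 0
0.3086 − 0.04193ρ = −Δg_obs/Δh = 0.21433
ρ = (0.3086 − 0.21433) / 0.04193 = 2.25 g/cm³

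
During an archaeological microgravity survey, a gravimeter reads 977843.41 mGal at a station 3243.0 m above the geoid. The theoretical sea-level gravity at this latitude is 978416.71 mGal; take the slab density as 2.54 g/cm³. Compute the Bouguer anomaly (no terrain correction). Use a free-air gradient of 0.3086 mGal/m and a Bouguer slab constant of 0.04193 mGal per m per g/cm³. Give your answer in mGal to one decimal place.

Free-air correction = 0.3086 × 3243.0 = 1000.79 mGal
Free-air anomaly = 977843.41 − 978416.71 + (1000.79) = 427.49 mGal
Bouguer slab correction = 0.04193 × 2.54 × 3243.0 = 345.39 mGal
Simple Bouguer anomaly = 427.49 − (345.39) = 82.10 mGal

82.1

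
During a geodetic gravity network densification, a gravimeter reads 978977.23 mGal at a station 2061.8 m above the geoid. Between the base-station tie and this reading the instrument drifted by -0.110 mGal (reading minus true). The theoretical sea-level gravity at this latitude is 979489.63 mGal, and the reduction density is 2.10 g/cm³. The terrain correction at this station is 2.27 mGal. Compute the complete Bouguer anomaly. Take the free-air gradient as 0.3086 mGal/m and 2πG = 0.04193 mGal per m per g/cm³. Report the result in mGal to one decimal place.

Drift-corrected reading = 978977.23 − (-0.110) = 978977.340 mGal
Free-air correction = 0.3086 × 2061.8 = 636.27 mGal
Free-air anomaly = 978977.340 − 979489.63 + (636.27) = 123.980 mGal
Bouguer slab correction = 0.04193 × 2.10 × 2061.8 = 181.55 mGal
Simple Bouguer anomaly = 123.980 − (181.55) = -57.570 mGal
Complete Bouguer anomaly = -57.570 + 2.27 = -55.300 mGal

-55.3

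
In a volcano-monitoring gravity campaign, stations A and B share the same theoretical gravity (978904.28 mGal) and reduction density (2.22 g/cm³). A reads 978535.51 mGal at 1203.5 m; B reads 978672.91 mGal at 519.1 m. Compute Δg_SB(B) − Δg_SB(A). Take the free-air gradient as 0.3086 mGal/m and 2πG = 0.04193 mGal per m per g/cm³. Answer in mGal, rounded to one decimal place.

-10.1

Δg_SB(A) = 978535.51 − 978904.28 + 0.3086×1203.5 − 0.04193×2.22×1203.5 = -109.40 mGal
Δg_SB(B) = 978672.91 − 978904.28 + 0.3086×519.1 − 0.04193×2.22×519.1 = -119.50 mGal
Difference = -119.50 − (-109.40) = -10.10 mGal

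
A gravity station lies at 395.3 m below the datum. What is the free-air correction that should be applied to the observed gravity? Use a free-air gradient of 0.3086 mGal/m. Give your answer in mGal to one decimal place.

-122.0

Free-air correction = 0.3086 × -395.3 = -122.0 mGal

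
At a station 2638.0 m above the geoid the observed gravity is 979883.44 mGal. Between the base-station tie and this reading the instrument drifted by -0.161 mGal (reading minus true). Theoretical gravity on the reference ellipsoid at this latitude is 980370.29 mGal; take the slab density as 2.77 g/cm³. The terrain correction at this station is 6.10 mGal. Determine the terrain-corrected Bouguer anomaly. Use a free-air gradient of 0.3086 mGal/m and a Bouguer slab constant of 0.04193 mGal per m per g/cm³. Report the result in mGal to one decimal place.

27.1

Drift-corrected reading = 979883.44 − (-0.161) = 979883.601 mGal
Free-air correction = 0.3086 × 2638.0 = 814.09 mGal
Free-air anomaly = 979883.601 − 980370.29 + (814.09) = 327.401 mGal
Bouguer slab correction = 0.04193 × 2.77 × 2638.0 = 306.39 mGal
Simple Bouguer anomaly = 327.401 − (306.39) = 21.011 mGal
Complete Bouguer anomaly = 21.011 + 6.10 = 27.111 mGal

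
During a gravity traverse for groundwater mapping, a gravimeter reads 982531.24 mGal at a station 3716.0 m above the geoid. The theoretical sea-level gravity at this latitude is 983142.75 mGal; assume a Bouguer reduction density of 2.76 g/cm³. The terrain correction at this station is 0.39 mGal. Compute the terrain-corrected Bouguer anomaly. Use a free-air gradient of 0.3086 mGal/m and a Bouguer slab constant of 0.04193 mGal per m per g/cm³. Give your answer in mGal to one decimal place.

105.6

Free-air correction = 0.3086 × 3716.0 = 1146.76 mGal
Free-air anomaly = 982531.24 − 983142.75 + (1146.76) = 535.25 mGal
Bouguer slab correction = 0.04193 × 2.76 × 3716.0 = 430.04 mGal
Simple Bouguer anomaly = 535.25 − (430.04) = 105.21 mGal
Complete Bouguer anomaly = 105.21 + 0.39 = 105.60 mGal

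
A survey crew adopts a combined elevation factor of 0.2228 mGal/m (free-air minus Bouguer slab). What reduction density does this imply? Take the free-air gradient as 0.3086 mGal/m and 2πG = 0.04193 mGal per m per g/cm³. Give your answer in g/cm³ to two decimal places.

2.05

0.2228 = 0.3086 − 0.04193 × ρ
ρ = (0.3086 − 0.2228) / 0.04193 = 2.05 g/cm³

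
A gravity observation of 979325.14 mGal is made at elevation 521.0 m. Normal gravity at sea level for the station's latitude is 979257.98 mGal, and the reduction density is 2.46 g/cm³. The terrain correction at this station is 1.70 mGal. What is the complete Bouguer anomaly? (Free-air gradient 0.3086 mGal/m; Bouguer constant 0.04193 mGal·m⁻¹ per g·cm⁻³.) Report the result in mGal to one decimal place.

175.9

Free-air correction = 0.3086 × 521.0 = 160.78 mGal
Free-air anomaly = 979325.14 − 979257.98 + (160.78) = 227.94 mGal
Bouguer slab correction = 0.04193 × 2.46 × 521.0 = 53.74 mGal
Simple Bouguer anomaly = 227.94 − (53.74) = 174.20 mGal
Complete Bouguer anomaly = 174.20 + 1.70 = 175.90 mGal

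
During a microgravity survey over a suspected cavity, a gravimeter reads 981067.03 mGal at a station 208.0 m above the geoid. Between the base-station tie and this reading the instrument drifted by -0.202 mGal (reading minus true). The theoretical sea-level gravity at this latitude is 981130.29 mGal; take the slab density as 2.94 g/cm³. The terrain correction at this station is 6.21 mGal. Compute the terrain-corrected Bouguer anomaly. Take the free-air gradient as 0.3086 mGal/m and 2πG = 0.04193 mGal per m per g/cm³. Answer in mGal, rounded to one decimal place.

-18.3

Drift-corrected reading = 981067.03 − (-0.202) = 981067.232 mGal
Free-air correction = 0.3086 × 208.0 = 64.19 mGal
Free-air anomaly = 981067.232 − 981130.29 + (64.19) = 1.132 mGal
Bouguer slab correction = 0.04193 × 2.94 × 208.0 = 25.64 mGal
Simple Bouguer anomaly = 1.132 − (25.64) = -24.508 mGal
Complete Bouguer anomaly = -24.508 + 6.21 = -18.298 mGal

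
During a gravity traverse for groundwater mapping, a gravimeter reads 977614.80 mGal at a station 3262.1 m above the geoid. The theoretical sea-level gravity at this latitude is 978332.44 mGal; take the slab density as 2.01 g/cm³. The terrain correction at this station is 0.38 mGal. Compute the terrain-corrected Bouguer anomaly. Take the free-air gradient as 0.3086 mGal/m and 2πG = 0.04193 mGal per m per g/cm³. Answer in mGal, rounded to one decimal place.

14.5

Free-air correction = 0.3086 × 3262.1 = 1006.68 mGal
Free-air anomaly = 977614.80 − 978332.44 + (1006.68) = 289.04 mGal
Bouguer slab correction = 0.04193 × 2.01 × 3262.1 = 274.93 mGal
Simple Bouguer anomaly = 289.04 − (274.93) = 14.11 mGal
Complete Bouguer anomaly = 14.11 + 0.38 = 14.49 mGal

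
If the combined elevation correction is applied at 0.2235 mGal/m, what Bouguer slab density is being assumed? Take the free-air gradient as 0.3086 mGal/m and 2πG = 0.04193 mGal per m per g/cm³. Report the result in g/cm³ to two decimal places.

2.03

0.2235 = 0.3086 − 0.04193 × ρ
ρ = (0.3086 − 0.2235) / 0.04193 = 2.03 g/cm³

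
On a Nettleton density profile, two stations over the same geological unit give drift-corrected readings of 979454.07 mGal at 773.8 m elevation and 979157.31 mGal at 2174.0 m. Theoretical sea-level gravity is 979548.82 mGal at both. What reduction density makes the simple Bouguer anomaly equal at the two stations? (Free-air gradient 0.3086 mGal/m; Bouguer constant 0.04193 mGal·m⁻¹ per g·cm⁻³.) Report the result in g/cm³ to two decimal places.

Δg_obs = 979157.31 − 979454.07 = -296.76 mGal over Δh = 2174.0 − 773.8 = 1400.2 m
Equal Bouguer anomalies ⇒ Δg_obs + (0.3086 − 0.04193ρ)·Δh = 0
0.3086 − 0.04193ρ = −Δg_obs/Δh = 0.21194
ρ = (0.3086 − 0.21194) / 0.04193 = 2.31 g/cm³

2.31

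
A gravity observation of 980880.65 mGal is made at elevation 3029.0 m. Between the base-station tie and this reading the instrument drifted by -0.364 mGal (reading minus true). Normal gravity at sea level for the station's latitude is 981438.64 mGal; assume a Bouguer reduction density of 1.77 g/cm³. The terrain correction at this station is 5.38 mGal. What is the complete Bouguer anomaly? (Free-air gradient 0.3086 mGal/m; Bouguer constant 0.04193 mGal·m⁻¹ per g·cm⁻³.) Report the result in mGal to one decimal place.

157.7

Drift-corrected reading = 980880.65 − (-0.364) = 980881.014 mGal
Free-air correction = 0.3086 × 3029.0 = 934.75 mGal
Free-air anomaly = 980881.014 − 981438.64 + (934.75) = 377.124 mGal
Bouguer slab correction = 0.04193 × 1.77 × 3029.0 = 224.80 mGal
Simple Bouguer anomaly = 377.124 − (224.80) = 152.324 mGal
Complete Bouguer anomaly = 152.324 + 5.38 = 157.704 mGal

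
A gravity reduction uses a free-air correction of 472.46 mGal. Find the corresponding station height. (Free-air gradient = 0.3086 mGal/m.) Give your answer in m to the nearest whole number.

h = 472.46 / 0.3086 = 1530.98 m

1531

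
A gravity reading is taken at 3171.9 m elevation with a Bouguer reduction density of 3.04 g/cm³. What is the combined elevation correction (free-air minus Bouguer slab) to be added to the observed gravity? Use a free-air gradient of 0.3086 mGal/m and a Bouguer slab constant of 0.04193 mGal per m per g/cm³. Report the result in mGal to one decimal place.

Combined gradient = 0.3086 − 0.04193 × 3.04 = 0.1811328 mGal/m
Combined elevation correction = 0.1811328 × 3171.9 = 574.5 mGal

574.5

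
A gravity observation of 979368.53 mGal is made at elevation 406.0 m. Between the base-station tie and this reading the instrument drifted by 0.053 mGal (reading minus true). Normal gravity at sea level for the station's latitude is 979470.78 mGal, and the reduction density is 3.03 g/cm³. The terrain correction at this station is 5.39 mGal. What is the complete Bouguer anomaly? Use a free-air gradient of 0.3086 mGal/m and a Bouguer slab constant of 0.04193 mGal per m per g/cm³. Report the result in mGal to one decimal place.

-23.2

Drift-corrected reading = 979368.53 − (0.053) = 979368.477 mGal
Free-air correction = 0.3086 × 406.0 = 125.29 mGal
Free-air anomaly = 979368.477 − 979470.78 + (125.29) = 22.987 mGal
Bouguer slab correction = 0.04193 × 3.03 × 406.0 = 51.58 mGal
Simple Bouguer anomaly = 22.987 − (51.58) = -28.593 mGal
Complete Bouguer anomaly = -28.593 + 5.39 = -23.203 mGal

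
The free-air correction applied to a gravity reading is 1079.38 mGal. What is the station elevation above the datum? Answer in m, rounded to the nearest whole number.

h = 1079.38 / 0.3086 = 3497.67 m

3498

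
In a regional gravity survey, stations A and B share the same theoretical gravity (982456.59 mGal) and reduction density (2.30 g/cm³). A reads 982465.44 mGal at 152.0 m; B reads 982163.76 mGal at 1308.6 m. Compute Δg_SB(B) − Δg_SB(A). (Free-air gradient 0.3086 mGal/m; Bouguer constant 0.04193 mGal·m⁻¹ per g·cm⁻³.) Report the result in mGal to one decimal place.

-56.3

Δg_SB(A) = 982465.44 − 982456.59 + 0.3086×152.0 − 0.04193×2.30×152.0 = 41.10 mGal
Δg_SB(B) = 982163.76 − 982456.59 + 0.3086×1308.6 − 0.04193×2.30×1308.6 = -15.20 mGal
Difference = -15.20 − (41.10) = -56.30 mGal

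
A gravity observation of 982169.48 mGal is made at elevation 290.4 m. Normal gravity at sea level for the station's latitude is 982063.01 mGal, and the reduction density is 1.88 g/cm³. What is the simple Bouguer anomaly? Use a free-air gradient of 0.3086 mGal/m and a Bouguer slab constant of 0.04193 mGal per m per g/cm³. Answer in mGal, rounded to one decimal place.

Free-air correction = 0.3086 × 290.4 = 89.62 mGal
Free-air anomaly = 982169.48 − 982063.01 + (89.62) = 196.09 mGal
Bouguer slab correction = 0.04193 × 1.88 × 290.4 = 22.89 mGal
Simple Bouguer anomaly = 196.09 − (22.89) = 173.20 mGal

173.2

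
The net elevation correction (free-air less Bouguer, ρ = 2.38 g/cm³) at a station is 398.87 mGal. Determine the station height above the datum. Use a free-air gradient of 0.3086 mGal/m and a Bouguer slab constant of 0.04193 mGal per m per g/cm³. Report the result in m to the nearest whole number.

Combined gradient = 0.3086 − 0.04193 × 2.38 = 0.2088066 mGal/m
h = 398.87 / 0.2088066 = 1910.24 m

1910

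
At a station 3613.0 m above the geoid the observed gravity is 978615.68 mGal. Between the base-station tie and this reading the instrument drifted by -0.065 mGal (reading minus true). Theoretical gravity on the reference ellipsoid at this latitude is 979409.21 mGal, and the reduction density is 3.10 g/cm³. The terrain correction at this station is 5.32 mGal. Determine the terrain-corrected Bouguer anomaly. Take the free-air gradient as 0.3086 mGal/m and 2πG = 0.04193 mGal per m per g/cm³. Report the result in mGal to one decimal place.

-142.8

Drift-corrected reading = 978615.68 − (-0.065) = 978615.745 mGal
Free-air correction = 0.3086 × 3613.0 = 1114.97 mGal
Free-air anomaly = 978615.745 − 979409.21 + (1114.97) = 321.505 mGal
Bouguer slab correction = 0.04193 × 3.10 × 3613.0 = 469.63 mGal
Simple Bouguer anomaly = 321.505 − (469.63) = -148.125 mGal
Complete Bouguer anomaly = -148.125 + 5.32 = -142.805 mGal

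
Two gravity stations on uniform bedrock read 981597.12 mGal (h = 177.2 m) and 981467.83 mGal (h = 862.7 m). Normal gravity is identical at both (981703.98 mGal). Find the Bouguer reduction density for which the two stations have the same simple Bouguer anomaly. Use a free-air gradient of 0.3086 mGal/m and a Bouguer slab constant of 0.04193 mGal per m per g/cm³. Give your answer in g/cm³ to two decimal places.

2.86

Δg_obs = 981467.83 − 981597.12 = -129.29 mGal over Δh = 862.7 − 177.2 = 685.5 m
Equal Bouguer anomalies ⇒ Δg_obs + (0.3086 − 0.04193ρ)·Δh = 0
0.3086 − 0.04193ρ = −Δg_obs/Δh = 0.18861
ρ = (0.3086 − 0.18861) / 0.04193 = 2.86 g/cm³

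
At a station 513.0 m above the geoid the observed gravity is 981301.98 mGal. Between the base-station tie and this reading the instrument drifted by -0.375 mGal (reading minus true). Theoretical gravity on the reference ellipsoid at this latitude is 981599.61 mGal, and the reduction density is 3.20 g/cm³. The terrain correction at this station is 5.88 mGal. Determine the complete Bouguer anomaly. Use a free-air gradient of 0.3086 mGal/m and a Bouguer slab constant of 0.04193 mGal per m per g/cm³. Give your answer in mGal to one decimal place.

Drift-corrected reading = 981301.98 − (-0.375) = 981302.355 mGal
Free-air correction = 0.3086 × 513.0 = 158.31 mGal
Free-air anomaly = 981302.355 − 981599.61 + (158.31) = -138.945 mGal
Bouguer slab correction = 0.04193 × 3.20 × 513.0 = 68.83 mGal
Simple Bouguer anomaly = -138.945 − (68.83) = -207.775 mGal
Complete Bouguer anomaly = -207.775 + 5.88 = -201.895 mGal

-201.9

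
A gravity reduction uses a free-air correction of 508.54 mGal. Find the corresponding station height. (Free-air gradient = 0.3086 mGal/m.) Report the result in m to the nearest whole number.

1648

h = 508.54 / 0.3086 = 1647.89 m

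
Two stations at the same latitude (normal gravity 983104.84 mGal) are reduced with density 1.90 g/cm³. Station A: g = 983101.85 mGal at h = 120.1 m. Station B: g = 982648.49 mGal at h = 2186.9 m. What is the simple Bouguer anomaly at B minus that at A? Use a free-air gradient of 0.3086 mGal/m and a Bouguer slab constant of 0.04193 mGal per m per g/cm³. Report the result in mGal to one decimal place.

19.8

Δg_SB(A) = 983101.85 − 983104.84 + 0.3086×120.1 − 0.04193×1.90×120.1 = 24.50 mGal
Δg_SB(B) = 982648.49 − 983104.84 + 0.3086×2186.9 − 0.04193×1.90×2186.9 = 44.30 mGal
Difference = 44.30 − (24.50) = 19.80 mGal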